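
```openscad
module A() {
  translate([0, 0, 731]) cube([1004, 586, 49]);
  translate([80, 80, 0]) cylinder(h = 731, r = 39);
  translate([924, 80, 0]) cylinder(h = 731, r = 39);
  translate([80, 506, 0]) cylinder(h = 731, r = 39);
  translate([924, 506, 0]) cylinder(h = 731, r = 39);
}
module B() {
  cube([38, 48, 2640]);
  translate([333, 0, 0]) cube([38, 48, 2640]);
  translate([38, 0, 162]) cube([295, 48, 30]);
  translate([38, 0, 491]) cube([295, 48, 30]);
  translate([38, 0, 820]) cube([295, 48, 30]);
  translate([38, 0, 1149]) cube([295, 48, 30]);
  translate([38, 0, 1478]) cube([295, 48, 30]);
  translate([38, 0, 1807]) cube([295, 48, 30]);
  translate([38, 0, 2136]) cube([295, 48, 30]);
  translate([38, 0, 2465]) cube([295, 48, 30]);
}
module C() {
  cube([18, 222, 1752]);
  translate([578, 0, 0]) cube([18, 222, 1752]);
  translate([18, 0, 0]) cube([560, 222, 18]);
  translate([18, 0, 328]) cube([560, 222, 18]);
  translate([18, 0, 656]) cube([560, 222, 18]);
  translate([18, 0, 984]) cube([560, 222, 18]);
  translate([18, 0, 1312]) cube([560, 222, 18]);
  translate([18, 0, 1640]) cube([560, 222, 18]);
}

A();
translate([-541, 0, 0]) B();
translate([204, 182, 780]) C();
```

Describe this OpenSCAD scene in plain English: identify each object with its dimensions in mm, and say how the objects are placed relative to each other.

A is a table: top 1004 mm (x) × 586 mm (y), 49 mm thick, upper face at z = 780 mm, on four round legs of 78 mm diameter, each leg's bounding box inset 41 mm from the nearest pair of top edges, running from z = 0 to the bottom of the top.

B is a straight ladder. Two 38×48 mm vertical rails, 2640 mm tall, stand 371 mm apart (outside-to-outside) with their front faces coplanar on the −y side. 8 rungs, each 48 mm deep and 30 mm tall, span between the inner faces of the rails, front faces flush with the rails. The lowest rung's underside is at z = 162 mm and rungs are spaced 329 mm apart (underside to underside).

C is a bookshelf 596 mm wide overall, 222 mm deep and 1752 mm tall. The two sides are 18 mm thick vertical panels. 6 horizontal shelves of 18 mm thickness span between the inner faces of the sides; the lowest shelf sits on the floor and shelves are stacked with a clear vertical gap of 310 mm between each pair.

The ladder is on the floor beside the table on its −x side. The bookshelf is on top of the table, centred.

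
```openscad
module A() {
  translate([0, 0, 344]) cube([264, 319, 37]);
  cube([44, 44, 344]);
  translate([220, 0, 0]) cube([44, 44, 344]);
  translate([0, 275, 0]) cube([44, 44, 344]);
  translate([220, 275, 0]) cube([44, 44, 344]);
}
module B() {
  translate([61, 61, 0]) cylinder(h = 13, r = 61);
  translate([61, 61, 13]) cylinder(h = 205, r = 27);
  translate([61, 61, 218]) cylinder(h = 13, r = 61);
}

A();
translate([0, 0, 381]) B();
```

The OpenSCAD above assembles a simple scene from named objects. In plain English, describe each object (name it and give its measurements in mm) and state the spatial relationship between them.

A is a four-legged stool. The seat is a 264×319×37 mm slab whose top surface is at z = 381 mm; four square legs, each 44×44 mm in cross-section, run from the floor (z = 0) to the underside of the seat, each flush with a corner of the seat.

B is a spool: two coaxial disc flanges of radius 61 mm and thickness 13 mm, joined by a core cylinder of radius 27 mm and height 205 mm. The lower flange rests on z = 0 and the three cylinders share a vertical axis.

The spool is on top of the stool.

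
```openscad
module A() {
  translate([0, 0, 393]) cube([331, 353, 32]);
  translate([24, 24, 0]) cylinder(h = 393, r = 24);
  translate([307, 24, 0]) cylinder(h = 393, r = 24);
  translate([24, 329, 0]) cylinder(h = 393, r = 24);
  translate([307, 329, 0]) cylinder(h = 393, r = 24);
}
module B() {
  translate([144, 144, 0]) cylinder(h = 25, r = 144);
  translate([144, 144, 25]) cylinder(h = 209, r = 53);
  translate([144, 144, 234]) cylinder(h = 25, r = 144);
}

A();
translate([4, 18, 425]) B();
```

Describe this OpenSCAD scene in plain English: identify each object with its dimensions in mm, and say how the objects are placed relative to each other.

A is a four-legged stool. The seat is a 331×353×32 mm slab whose top surface is at z = 425 mm; four round legs, each 48 mm in diameter, run from the floor (z = 0) to the underside of the seat, each leg's axis is inset half a diameter from the nearest pair of seat edges (so the leg's bounding box is flush with the corner).

B is a spool: two coaxial disc flanges of radius 144 mm and thickness 25 mm, joined by a core cylinder of radius 53 mm and height 209 mm. The lower flange rests on z = 0 and the three cylinders share a vertical axis.

The spool is on top of the stool.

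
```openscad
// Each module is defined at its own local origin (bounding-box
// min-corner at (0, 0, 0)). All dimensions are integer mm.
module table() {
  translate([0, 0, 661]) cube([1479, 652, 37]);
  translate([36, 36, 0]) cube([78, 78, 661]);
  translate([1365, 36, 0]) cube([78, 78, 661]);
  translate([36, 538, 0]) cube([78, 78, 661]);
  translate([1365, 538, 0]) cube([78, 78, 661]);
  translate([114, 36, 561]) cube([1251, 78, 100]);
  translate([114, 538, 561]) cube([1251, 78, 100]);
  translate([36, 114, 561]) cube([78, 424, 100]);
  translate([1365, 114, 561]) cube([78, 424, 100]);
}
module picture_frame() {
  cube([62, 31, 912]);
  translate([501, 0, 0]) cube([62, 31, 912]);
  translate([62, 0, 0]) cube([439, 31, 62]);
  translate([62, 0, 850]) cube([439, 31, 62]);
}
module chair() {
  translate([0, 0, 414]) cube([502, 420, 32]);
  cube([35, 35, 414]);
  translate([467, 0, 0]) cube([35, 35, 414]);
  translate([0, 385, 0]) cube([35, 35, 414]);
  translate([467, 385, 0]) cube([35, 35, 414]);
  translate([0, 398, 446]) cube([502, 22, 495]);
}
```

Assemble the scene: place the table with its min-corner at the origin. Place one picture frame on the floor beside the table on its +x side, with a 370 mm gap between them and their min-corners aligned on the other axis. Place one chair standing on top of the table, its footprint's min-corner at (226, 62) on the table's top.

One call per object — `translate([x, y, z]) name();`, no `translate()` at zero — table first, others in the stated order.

table();
translate([1849, 0, 0]) picture_frame();
translate([226, 62, 698]) chair();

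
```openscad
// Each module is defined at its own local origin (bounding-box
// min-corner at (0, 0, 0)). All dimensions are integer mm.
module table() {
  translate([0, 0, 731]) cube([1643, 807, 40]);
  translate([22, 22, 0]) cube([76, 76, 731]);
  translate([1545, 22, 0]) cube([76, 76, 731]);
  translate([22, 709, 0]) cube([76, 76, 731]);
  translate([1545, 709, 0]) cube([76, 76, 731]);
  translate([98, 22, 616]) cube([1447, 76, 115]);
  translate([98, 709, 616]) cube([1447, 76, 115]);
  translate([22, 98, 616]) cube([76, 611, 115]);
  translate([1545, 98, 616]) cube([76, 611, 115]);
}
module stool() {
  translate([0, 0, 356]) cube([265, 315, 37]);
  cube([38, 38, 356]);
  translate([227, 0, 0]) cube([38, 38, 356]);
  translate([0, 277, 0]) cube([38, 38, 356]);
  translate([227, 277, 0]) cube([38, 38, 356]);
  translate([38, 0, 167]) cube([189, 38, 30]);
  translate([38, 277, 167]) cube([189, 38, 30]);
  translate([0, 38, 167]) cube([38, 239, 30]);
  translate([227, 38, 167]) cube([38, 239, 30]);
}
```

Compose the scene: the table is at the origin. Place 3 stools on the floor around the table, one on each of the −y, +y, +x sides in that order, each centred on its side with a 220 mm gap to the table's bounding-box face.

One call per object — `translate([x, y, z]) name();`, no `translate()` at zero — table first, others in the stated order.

table();
translate([689, -535, 0]) stool();
translate([689, 1027, 0]) stool();
translate([1863, 246, 0]) stool();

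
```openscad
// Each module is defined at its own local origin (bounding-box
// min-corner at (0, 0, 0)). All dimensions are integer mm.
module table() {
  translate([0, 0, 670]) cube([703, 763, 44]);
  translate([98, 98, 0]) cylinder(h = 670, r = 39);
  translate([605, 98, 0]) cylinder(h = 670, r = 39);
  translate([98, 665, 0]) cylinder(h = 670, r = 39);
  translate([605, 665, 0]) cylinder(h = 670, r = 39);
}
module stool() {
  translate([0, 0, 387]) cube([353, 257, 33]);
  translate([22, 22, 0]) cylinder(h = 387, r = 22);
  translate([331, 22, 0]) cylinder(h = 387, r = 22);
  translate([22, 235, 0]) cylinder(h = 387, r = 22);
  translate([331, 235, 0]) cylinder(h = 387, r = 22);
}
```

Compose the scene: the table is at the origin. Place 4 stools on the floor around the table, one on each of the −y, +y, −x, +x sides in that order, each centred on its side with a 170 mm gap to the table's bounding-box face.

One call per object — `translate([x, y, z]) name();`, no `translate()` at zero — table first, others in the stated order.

table();
translate([175, -427, 0]) stool();
translate([175, 933, 0]) stool();
translate([-523, 253, 0]) stool();
translate([873, 253, 0]) stool();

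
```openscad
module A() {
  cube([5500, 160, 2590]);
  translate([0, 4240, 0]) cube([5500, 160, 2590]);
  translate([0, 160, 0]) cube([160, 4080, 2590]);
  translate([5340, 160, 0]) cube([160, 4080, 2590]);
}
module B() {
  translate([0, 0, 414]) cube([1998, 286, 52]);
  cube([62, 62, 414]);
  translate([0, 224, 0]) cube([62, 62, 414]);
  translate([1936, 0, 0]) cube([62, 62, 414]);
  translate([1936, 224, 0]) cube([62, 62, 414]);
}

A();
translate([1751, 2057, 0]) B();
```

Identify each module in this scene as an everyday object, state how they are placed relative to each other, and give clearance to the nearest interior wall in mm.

Clearances: x = 1591, y = 1897; minimum 1591 mm.

A is a house frame. B is a bench. The bench sits inside the house frame, centred. The clearance to the nearest interior wall is 1591 mm.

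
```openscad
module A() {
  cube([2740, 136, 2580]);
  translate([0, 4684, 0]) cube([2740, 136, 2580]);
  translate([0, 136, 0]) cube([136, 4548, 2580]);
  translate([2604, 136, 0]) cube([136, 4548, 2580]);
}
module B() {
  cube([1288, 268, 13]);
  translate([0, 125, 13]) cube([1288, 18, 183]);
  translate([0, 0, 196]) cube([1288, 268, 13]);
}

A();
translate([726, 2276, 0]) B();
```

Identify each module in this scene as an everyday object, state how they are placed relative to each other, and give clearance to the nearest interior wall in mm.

Clearances: x = 590, y = 2140; minimum 590 mm.

A is a house frame. B is an I-beam. The I-beam sits inside the house frame, centred. The clearance to the nearest interior wall is 590 mm.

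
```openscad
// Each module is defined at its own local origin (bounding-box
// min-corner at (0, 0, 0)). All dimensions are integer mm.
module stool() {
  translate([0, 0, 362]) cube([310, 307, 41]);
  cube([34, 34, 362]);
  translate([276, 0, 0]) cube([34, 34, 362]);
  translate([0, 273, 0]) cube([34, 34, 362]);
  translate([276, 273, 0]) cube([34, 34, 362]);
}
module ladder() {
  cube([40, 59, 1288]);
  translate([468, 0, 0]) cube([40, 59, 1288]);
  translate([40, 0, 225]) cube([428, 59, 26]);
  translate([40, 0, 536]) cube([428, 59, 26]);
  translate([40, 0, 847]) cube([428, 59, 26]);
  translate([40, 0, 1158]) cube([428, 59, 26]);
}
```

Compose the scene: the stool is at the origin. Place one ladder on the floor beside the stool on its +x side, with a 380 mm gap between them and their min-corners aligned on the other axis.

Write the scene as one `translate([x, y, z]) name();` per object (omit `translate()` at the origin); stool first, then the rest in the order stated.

stool();
translate([690, 0, 0]) ladder();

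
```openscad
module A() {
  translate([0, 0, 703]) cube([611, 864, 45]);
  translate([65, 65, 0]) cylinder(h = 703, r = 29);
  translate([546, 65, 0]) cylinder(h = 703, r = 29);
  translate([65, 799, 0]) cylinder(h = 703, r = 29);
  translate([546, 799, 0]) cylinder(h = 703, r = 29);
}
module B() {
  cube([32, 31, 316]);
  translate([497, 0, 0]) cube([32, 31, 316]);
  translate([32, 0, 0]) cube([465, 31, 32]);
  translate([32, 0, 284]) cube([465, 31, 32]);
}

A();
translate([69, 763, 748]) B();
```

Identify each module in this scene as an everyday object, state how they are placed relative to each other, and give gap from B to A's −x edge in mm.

A is a table. B is a picture frame. The picture frame is on top of the table. The gap from the picture frame to the table's −x edge is 69 mm.

The picture frame's min-x is at 69; the table's min-x is 0; gap = 69 mm.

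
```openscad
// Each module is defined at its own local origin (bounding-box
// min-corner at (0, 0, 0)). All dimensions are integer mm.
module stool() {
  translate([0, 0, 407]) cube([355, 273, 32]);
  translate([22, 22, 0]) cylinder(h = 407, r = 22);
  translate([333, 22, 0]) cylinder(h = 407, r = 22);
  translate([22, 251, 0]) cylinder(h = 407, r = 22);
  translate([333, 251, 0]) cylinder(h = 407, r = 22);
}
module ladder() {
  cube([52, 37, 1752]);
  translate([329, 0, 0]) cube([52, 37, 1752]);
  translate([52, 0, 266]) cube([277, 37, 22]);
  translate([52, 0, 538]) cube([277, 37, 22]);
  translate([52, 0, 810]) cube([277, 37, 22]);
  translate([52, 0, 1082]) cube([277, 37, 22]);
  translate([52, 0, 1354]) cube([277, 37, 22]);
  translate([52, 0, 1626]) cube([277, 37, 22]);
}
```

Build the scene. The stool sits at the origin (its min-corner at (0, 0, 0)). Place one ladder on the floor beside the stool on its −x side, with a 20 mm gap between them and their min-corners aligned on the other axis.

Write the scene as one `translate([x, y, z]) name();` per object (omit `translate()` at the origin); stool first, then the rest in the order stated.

stool();
translate([-401, 0, 0]) ladder();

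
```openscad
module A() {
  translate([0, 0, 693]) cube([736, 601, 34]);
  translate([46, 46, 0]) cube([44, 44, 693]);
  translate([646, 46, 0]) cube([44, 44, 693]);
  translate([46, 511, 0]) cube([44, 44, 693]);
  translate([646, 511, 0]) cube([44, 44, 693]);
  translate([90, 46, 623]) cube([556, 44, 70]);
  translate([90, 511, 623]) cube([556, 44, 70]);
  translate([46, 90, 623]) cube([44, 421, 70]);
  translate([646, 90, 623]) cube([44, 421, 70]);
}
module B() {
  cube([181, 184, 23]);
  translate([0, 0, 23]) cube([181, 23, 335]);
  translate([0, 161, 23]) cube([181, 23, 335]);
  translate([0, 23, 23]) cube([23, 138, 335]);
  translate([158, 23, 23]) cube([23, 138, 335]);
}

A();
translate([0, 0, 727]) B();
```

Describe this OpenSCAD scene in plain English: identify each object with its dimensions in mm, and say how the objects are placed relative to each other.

A is a table with a 736×601 mm rectangular top, 34 mm thick, top surface at z = 727 mm, supported by four 44×44 mm square legs, each inset 46 mm from the nearest pair of top edges, running from the floor. Four apron rails, 44 mm thick and 70 mm tall, run between adjacent legs with their top edges flush with the underside of the top and their outer faces flush with the legs' outer faces.

B is an open storage box with external size 181×184×358 mm and wall thickness 23 mm (the base is also 23 mm thick). The base covers the whole footprint; the four walls stand on the base, with the y-facing walls full-width and the x-facing walls fitting between their inner faces.

The open box is on top of the table.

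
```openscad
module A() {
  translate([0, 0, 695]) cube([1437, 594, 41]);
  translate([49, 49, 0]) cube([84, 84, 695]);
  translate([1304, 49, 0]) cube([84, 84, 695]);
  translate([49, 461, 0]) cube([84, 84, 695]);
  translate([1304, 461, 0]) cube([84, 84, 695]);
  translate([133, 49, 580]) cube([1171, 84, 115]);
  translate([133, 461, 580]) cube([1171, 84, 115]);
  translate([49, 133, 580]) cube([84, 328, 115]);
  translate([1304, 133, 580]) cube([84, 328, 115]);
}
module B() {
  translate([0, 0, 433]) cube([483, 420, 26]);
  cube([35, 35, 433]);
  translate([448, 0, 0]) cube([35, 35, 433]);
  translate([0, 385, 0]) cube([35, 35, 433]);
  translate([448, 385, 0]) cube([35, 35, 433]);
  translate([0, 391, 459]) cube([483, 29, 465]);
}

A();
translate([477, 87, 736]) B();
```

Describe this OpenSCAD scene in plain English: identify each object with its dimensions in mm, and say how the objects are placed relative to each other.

A is a table with a 1437×594 mm rectangular top, 41 mm thick, top surface at z = 736 mm, supported by four 84×84 mm square legs, each inset 49 mm from the nearest pair of top edges, running from the floor. Four apron rails, 84 mm thick and 115 mm tall, run between adjacent legs with their top edges flush with the underside of the top and their outer faces flush with the legs' outer faces.

B is a chair. The seat is a 483×420×26 mm slab with its top at z = 459 mm, on four 35×35 mm corner legs (flush with the seat edges, standing on z = 0). A flat backrest 29 mm thick, 465 mm tall, spans the full seat width and rises from the seat top along its +y edge, rear face flush with the rear of the seat.

The chair is on top of the table, centred.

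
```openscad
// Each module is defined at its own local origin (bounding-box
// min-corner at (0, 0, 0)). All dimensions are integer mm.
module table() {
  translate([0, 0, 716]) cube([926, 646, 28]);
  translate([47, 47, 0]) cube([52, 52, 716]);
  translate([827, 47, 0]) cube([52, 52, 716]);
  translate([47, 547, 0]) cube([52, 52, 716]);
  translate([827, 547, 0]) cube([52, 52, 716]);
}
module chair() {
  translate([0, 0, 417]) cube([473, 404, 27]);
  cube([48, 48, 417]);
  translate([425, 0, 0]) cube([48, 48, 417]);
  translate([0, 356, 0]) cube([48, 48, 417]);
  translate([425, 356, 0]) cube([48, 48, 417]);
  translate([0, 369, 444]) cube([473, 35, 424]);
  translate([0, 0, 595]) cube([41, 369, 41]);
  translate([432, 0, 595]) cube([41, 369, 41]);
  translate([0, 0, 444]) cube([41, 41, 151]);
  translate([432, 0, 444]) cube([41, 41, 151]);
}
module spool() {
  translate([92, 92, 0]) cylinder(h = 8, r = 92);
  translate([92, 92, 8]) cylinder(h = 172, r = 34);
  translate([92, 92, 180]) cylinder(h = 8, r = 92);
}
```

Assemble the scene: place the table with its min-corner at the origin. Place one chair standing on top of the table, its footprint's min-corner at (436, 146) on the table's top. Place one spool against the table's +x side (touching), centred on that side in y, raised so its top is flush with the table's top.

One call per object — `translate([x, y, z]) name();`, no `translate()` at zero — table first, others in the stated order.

table();
translate([436, 146, 744]) chair();
translate([926, 231, 556]) spool();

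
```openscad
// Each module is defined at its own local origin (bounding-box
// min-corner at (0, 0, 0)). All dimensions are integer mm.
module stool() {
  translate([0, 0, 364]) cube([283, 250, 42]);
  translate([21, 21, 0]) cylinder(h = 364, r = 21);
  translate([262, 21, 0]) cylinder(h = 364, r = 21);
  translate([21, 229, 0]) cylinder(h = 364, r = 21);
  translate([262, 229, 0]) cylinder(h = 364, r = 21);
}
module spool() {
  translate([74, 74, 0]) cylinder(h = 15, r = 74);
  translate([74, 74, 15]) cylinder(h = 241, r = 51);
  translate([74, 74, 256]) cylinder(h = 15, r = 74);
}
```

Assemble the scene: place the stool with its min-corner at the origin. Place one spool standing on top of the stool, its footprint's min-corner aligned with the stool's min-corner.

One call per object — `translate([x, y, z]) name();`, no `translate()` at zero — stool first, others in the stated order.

stool();
translate([0, 0, 406]) spool();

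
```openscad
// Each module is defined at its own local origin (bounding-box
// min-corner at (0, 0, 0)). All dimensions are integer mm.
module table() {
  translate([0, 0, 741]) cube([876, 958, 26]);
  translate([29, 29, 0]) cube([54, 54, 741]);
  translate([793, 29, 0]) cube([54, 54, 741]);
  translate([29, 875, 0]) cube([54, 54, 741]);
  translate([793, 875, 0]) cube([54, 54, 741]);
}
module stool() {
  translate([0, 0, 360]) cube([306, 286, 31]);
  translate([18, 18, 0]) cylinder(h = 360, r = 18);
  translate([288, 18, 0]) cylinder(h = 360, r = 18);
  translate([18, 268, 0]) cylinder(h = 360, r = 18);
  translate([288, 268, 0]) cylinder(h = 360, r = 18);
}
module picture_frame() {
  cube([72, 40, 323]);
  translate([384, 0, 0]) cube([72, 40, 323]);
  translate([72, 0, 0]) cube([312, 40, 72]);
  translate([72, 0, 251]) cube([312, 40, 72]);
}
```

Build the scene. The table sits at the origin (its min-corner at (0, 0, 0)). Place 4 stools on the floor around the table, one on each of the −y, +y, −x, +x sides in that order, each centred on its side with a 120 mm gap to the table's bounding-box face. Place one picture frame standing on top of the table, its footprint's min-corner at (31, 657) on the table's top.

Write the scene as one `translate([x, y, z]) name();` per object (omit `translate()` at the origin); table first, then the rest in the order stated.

table();
translate([285, -406, 0]) stool();
translate([285, 1078, 0]) stool();
translate([-426, 336, 0]) stool();
translate([996, 336, 0]) stool();
translate([31, 657, 767]) picture_frame();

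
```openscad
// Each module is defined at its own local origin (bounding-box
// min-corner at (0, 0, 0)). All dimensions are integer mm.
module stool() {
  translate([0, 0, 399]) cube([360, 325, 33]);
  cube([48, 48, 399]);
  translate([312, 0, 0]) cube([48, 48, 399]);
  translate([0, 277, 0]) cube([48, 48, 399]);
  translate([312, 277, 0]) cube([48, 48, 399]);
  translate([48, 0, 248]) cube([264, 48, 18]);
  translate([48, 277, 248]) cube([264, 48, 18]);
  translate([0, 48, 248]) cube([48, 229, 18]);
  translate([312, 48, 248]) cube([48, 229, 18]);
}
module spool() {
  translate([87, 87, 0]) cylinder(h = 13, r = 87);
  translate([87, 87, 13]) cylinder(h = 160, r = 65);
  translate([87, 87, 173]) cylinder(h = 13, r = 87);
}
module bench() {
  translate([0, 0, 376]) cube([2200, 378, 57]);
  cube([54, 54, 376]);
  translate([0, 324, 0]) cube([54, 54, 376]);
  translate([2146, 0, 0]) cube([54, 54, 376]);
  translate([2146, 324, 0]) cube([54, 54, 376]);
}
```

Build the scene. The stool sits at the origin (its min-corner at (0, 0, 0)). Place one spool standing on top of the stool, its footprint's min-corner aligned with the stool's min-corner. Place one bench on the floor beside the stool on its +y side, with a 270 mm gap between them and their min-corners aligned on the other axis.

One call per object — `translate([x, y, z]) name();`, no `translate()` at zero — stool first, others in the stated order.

stool();
translate([0, 0, 432]) spool();
translate([0, 595, 0]) bench();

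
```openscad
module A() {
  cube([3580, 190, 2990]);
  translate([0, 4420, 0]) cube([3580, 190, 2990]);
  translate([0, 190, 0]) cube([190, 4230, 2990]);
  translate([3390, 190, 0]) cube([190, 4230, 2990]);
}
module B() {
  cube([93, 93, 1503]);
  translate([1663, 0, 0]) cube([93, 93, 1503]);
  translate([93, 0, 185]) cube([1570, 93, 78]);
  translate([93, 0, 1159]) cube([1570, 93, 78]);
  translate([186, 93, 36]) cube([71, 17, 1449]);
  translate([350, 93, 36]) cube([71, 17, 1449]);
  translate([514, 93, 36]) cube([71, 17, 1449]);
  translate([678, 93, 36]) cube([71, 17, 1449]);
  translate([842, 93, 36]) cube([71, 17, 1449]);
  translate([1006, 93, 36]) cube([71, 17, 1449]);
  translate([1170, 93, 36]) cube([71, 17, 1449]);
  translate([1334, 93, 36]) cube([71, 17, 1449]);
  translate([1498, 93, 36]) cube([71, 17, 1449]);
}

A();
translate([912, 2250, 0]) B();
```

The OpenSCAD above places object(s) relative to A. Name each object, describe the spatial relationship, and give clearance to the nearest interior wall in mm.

Clearances: x = 722, y = 2060; minimum 722 mm.

A is a house frame. B is a fence section. The fence section sits inside the house frame, centred. The clearance to the nearest interior wall is 722 mm.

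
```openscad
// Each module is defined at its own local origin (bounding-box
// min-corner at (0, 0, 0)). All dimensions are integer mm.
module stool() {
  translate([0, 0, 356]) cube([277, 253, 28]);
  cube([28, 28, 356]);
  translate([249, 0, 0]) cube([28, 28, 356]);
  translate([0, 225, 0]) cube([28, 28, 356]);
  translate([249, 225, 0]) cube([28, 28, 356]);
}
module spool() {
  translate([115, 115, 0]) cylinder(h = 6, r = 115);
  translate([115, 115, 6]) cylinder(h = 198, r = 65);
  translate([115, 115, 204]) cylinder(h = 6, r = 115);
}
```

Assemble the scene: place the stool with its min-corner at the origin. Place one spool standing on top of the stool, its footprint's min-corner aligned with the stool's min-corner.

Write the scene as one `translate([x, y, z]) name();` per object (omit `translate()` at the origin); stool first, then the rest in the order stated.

stool();
translate([0, 0, 384]) spool();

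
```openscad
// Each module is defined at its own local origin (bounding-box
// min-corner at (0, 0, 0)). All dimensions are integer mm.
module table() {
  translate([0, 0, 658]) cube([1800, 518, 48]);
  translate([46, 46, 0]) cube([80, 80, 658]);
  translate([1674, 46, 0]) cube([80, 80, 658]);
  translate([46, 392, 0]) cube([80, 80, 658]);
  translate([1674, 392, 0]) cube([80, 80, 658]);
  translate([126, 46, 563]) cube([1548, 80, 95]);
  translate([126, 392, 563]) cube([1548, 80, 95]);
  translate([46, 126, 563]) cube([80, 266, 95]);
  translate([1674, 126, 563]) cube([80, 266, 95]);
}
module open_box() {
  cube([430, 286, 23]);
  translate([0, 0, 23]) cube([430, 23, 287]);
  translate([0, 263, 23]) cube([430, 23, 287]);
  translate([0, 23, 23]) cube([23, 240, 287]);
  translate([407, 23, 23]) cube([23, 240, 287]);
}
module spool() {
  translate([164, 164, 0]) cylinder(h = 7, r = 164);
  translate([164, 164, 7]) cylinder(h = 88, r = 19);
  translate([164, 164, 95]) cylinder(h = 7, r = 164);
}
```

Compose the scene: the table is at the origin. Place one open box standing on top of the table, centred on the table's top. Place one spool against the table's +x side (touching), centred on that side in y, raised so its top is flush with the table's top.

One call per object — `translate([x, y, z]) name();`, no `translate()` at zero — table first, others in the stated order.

table();
translate([685, 116, 706]) open_box();
translate([1800, 95, 604]) spool();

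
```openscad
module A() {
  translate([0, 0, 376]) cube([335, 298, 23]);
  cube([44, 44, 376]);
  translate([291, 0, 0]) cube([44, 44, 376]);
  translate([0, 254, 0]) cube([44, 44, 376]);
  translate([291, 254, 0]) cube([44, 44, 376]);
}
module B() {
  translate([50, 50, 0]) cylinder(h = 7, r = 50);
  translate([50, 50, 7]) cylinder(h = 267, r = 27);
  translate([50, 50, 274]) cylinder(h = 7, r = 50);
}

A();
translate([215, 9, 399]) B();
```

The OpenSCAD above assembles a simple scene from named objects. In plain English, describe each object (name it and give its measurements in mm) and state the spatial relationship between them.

A is a four-legged stool. The seat is 335×298 mm, 23 mm thick, top at z = 399 mm. It stands on four square legs, each 44×44 mm in cross-section, from z = 0 to the seat underside, each flush with a corner of the seat.

B is a spool: two coaxial disc flanges of radius 50 mm and thickness 7 mm, joined by a core cylinder of radius 27 mm and height 267 mm. The lower flange rests on z = 0 and the three cylinders share a vertical axis.

The spool is on top of the stool.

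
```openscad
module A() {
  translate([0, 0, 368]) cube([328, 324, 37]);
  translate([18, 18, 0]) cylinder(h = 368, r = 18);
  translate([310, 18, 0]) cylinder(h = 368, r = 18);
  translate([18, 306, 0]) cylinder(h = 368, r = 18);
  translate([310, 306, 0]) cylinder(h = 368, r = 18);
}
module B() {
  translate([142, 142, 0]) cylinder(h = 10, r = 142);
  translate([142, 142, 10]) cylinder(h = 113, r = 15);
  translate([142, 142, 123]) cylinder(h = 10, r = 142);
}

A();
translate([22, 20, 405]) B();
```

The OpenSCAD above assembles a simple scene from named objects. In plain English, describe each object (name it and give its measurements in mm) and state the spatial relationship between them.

A is a simple wooden stool: a rectangular seat 328 mm (x) by 324 mm (y), 37 mm thick, top face at z = 405 mm, on four round legs, each 36 mm in diameter. The legs rest on z = 0, each leg's axis is inset half a diameter from the nearest pair of seat edges (so the leg's bounding box is flush with the corner).

B is a spool: two coaxial disc flanges of radius 142 mm and thickness 10 mm, joined by a core cylinder of radius 15 mm and height 113 mm. The lower flange rests on z = 0 and the three cylinders share a vertical axis.

The spool is on top of the stool, centred.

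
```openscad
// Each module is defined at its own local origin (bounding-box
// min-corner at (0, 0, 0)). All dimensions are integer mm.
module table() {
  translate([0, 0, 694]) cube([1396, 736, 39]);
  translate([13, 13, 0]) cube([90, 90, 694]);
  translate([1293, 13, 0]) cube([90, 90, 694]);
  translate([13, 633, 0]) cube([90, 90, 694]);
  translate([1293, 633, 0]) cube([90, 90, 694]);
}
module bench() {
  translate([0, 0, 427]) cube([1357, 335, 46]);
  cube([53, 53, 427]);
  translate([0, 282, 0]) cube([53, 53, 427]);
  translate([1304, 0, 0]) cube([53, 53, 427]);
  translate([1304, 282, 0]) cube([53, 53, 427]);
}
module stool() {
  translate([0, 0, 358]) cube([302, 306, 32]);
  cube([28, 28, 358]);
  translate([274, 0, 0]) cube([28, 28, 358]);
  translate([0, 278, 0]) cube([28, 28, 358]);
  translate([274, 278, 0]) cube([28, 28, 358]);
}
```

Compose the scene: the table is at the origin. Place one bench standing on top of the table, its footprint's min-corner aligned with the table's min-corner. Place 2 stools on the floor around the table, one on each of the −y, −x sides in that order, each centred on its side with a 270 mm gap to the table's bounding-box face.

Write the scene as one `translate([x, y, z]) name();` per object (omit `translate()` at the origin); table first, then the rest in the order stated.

table();
translate([0, 0, 733]) bench();
translate([547, -576, 0]) stool();
translate([-572, 215, 0]) stool();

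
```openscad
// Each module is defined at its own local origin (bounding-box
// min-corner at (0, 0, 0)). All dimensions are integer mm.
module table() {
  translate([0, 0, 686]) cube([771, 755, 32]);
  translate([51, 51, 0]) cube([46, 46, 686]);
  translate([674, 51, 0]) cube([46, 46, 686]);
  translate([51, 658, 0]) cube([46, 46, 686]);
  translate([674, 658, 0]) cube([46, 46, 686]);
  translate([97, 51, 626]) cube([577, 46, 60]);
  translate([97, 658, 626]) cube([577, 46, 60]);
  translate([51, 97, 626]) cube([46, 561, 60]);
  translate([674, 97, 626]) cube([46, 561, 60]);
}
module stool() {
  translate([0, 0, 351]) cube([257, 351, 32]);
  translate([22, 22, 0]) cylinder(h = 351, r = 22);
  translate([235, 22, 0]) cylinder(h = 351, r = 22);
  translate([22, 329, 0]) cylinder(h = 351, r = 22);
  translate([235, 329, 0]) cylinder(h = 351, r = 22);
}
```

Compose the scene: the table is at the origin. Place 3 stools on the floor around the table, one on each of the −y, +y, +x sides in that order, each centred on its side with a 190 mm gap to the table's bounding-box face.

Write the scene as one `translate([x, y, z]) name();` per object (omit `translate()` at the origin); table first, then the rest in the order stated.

table();
translate([257, -541, 0]) stool();
translate([257, 945, 0]) stool();
translate([961, 202, 0]) stool();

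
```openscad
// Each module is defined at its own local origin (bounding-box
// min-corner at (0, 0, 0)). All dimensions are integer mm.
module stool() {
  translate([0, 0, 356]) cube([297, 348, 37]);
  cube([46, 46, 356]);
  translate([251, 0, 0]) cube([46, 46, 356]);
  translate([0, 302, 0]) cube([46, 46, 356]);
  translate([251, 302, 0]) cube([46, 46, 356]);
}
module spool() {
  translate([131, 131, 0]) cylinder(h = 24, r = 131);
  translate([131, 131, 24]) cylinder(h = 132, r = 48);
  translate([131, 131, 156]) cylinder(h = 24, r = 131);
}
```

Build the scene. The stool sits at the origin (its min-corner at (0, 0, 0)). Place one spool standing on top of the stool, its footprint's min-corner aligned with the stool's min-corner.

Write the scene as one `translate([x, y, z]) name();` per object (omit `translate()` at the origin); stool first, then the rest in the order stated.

stool();
translate([0, 0, 393]) spool();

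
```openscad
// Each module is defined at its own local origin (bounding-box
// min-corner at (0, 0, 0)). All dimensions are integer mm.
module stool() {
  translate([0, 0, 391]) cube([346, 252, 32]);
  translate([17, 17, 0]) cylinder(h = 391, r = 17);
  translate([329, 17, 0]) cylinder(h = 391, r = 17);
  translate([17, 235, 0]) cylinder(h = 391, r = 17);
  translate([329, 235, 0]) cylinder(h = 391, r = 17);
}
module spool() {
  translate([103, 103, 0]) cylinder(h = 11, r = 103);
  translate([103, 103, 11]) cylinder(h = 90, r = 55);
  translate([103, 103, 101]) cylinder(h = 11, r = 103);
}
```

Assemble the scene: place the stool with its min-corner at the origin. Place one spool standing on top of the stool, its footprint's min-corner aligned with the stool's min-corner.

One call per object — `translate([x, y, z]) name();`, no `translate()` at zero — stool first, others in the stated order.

stool();
translate([0, 0, 423]) spool();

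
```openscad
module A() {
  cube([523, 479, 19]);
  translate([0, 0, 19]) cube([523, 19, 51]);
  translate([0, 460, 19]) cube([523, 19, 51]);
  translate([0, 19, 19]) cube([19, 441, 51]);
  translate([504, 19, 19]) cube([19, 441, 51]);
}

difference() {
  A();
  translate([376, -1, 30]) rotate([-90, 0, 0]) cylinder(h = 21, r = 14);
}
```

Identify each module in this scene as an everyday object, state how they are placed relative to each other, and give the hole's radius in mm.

The subtracted cylinder has r = 14 mm.

A is an open box. The open box has a circular hole through its front wall. The hole's radius is 14 mm.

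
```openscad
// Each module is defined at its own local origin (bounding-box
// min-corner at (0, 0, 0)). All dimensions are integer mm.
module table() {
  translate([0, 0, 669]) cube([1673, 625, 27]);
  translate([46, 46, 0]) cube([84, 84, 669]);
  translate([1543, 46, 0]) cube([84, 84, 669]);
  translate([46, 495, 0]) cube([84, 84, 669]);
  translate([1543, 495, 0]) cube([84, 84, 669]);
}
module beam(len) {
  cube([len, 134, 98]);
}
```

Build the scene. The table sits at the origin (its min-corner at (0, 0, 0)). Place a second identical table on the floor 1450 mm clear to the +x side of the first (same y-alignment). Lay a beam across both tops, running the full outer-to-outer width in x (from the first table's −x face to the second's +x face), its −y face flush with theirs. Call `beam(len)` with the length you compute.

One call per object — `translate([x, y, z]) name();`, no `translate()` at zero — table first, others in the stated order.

table();
translate([3123, 0, 0]) table();
translate([0, 0, 696]) beam(4796);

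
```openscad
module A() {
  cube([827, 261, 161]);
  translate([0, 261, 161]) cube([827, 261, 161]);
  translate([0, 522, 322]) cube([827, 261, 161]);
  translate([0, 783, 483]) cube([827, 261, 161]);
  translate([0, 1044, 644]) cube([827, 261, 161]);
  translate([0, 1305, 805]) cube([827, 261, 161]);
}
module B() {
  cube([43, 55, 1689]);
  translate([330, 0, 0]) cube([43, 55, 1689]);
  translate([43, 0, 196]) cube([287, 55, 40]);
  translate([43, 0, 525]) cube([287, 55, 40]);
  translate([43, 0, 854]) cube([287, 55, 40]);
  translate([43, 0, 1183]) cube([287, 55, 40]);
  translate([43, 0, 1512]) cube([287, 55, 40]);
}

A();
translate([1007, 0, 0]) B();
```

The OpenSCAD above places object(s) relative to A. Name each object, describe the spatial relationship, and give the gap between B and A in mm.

The ladder's nearest face is 180 mm from the staircase's +x face.

A is a staircase. B is a ladder. The ladder is on the floor beside the staircase on its +x side. The gap between the ladder and the staircase is 180 mm.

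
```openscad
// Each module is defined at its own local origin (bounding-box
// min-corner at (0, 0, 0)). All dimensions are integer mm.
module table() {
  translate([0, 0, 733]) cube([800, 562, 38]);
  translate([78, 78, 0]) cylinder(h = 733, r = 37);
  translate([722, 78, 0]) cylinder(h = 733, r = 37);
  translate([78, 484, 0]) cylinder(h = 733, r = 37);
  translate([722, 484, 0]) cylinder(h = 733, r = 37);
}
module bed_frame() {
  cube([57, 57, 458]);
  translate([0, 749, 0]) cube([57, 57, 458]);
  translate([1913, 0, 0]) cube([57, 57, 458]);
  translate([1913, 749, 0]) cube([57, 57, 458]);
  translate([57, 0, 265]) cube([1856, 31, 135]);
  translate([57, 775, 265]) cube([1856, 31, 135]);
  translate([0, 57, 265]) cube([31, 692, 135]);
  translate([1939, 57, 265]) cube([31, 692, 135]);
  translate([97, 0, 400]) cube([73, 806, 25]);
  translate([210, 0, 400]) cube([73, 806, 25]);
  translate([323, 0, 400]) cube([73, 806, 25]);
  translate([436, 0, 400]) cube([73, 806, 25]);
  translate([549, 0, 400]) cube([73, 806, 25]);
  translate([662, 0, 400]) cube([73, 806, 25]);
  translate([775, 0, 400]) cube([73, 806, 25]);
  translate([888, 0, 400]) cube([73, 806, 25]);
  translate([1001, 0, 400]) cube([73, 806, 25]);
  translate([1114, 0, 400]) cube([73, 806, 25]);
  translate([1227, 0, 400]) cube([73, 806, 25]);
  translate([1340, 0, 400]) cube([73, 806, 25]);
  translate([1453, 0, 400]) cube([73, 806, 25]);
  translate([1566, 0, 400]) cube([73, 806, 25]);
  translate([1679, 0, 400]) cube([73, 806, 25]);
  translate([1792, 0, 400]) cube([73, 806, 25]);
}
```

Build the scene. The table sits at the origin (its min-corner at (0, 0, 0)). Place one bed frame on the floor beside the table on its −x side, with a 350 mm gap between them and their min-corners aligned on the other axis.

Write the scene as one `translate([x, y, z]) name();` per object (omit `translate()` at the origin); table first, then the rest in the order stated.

table();
translate([-2320, 0, 0]) bed_frame();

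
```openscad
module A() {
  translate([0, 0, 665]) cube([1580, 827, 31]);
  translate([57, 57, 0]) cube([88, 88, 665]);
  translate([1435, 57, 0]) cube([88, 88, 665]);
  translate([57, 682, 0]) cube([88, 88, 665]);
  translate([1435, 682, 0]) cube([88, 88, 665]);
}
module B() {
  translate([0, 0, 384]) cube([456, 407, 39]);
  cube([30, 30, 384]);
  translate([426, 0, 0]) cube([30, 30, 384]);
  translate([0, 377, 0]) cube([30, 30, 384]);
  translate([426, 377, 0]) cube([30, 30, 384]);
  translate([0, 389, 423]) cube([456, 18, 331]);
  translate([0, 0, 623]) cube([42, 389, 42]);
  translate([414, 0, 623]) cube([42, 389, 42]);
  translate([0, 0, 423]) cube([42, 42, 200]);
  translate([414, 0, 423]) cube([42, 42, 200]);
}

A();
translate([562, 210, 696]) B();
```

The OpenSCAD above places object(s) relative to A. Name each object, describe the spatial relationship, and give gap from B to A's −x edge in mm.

The chair's min-x is at 562; the table's min-x is 0; gap = 562 mm.

A is a table. B is a chair. The chair is on top of the table, centred. The gap from the chair to the table's −x edge is 562 mm.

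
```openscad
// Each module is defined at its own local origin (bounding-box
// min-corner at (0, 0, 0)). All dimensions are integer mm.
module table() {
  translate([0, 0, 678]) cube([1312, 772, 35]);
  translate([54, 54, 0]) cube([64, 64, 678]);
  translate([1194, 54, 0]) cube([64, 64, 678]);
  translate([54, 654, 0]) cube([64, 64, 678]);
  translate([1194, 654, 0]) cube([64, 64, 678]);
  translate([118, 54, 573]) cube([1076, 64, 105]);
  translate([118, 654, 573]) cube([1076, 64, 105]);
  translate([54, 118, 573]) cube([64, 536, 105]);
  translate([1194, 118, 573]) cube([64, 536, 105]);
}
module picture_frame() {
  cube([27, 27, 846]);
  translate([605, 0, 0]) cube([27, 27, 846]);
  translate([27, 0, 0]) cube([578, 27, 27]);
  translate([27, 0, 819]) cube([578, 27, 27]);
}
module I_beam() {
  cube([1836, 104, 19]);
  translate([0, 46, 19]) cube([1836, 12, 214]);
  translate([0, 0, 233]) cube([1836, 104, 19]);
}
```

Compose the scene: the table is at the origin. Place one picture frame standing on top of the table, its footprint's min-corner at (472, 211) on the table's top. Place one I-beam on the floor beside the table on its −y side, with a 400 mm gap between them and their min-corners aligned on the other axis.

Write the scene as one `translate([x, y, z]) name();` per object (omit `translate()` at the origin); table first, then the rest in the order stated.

table();
translate([472, 211, 713]) picture_frame();
translate([0, -504, 0]) I_beam();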